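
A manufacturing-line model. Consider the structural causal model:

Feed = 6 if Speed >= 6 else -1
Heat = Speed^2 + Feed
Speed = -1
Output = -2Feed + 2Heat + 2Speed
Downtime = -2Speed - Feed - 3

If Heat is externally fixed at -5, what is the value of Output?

-10

The intervention breaks the incoming arrows to Heat: Heat = Speed^2 + Feed no longer applies, and Heat = -5.
Feed = 6 if Speed >= 6 else -1  [with Speed=-1]  = -1
Output = -2Feed + 2Heat + 2Speed  [with Feed=-1, Heat=-5, Speed=-1]  = -10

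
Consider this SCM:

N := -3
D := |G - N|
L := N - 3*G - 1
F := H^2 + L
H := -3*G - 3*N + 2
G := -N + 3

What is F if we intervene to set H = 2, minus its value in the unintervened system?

The intervention breaks the incoming arrows to H: H := -3*G - 3*N + 2 no longer applies, and H = 2.
G = -N + 3  [with N=-3]  = 6
L = N - 3*G - 1  [with N=-3, G=6]  = -22
F = H^2 + L  [with H=2, L=-22]  = -18
Without intervention: G = -N + 3  [with N=-3]  = 6; L = N - 3*G - 1  [with N=-3, G=6]  = -22; H = -3*G - 3*N + 2  [with G=6, N=-3]  = -7; F = H^2 + L  [with H=-7, L=-22]  = 27.
Change = -18 − 27 = -45.

-45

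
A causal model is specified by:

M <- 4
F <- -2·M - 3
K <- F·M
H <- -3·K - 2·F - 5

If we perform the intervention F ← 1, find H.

-19

Under do(F=1), the mechanism F <- -2·M - 3 is discarded; F is fixed at 1.
K = F·M  [with F=1, M=4]  = 4
H = -3·K - 2·F - 5  [with K=4, F=1]  = -19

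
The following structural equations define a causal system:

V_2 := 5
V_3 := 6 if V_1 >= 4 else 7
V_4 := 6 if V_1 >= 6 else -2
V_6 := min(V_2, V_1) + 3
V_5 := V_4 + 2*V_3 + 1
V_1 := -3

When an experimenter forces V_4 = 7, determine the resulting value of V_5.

22

Intervening sets V_4 = 7 and removes its equation (V_4 := 6 if V_1 >= 6 else -2).
V_3 = 6 if V_1 >= 4 else 7  [with V_1=-3]  = 7
V_5 = V_4 + 2*V_3 + 1  [with V_4=7, V_3=7]  = 22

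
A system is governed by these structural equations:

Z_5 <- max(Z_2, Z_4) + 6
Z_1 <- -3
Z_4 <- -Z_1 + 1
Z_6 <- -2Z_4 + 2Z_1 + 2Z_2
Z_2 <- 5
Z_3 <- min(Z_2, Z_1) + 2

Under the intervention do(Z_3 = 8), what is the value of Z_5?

11

do(Z_3=8) replaces the equation Z_3 <- min(Z_2, Z_1) + 2 with the constant Z_3 = 8.
Z_5 is not downstream of the intervention, so its value is determined by the original equations.
Z_4 = -Z_1 + 1  [with Z_1=-3]  = 4
Z_5 = max(Z_2, Z_4) + 6  [with Z_2=5, Z_4=4]  = 11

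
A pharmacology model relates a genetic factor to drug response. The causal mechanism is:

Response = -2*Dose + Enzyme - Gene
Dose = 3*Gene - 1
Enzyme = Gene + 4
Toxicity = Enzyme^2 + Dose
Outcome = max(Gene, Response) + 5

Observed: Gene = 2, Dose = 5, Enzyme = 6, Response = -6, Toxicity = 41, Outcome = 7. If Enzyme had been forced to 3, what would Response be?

The intervention breaks the incoming arrows to Enzyme: Enzyme = Gene + 4 no longer applies, and Enzyme = 3.
Dose = 3*Gene - 1  [with Gene=2]  = 5
Response = -2*Dose + Enzyme - Gene  [with Dose=5, Enzyme=3, Gene=2]  = -9

-9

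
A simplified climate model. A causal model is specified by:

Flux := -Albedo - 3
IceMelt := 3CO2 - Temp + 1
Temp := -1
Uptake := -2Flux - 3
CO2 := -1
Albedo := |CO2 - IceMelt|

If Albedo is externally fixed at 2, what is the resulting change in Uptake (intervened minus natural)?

Under do(Albedo=2), the mechanism Albedo := |CO2 - IceMelt| is discarded; Albedo is fixed at 2.
Flux = -Albedo - 3  [with Albedo=2]  = -5
Uptake = -2Flux - 3  [with Flux=-5]  = 7
Without intervention: IceMelt = 3CO2 - Temp + 1  [with CO2=-1, Temp=-1]  = -1; Albedo = |CO2 - IceMelt|  [with CO2=-1, IceMelt=-1]  = 0; Flux = -Albedo - 3  [with Albedo=0]  = -3; Uptake = -2Flux - 3  [with Flux=-3]  = 3.
Change = 7 − 3 = 4.

4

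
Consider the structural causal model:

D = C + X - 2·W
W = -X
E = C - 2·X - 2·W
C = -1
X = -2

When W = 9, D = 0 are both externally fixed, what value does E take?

-15

The joint intervention fixes W = 9, D = 0, removing each variable's own equation.
E = C - 2·X - 2·W  [with C=-1, X=-2, W=9]  = -15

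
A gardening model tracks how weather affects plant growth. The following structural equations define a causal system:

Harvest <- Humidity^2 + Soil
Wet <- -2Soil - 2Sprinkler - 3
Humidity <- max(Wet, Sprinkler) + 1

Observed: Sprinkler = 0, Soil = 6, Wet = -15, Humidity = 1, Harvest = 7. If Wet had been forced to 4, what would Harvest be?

31

do(Wet=4) replaces the equation Wet <- -2Soil - 2Sprinkler - 3 with the constant Wet = 4.
Humidity = max(Wet, Sprinkler) + 1  [with Wet=4, Sprinkler=0]  = 5
Harvest = Humidity^2 + Soil  [with Humidity=5, Soil=6]  = 31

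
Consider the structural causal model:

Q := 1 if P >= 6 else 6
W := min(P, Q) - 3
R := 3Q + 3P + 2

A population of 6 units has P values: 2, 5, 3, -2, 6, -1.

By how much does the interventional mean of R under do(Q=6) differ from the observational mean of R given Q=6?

2.3

The intervention sets Q=6 in all 6 units regardless of P. Recomputing R per unit gives 26, 35, 29, 14, 38, 17; average 26.5.
Conditioning on Q=6 selects the 5 unit(s) with P ∈ {2, 5, 3, -2, -1}. Their R values: 26, 35, 29, 14, 17. Mean = 24.2.
Difference = 26.5 − 24.2 = 2.3.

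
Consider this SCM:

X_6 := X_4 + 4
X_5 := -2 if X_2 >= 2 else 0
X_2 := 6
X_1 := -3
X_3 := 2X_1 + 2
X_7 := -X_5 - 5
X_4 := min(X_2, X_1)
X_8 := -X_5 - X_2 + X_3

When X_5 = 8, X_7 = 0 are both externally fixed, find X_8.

Under do(X_5 = 8, X_7 = 0), each intervened variable's structural equation is replaced by its fixed value.
X_3 = 2X_1 + 2  [with X_1=-3]  = -4
X_8 = -X_5 - X_2 + X_3  [with X_5=8, X_2=6, X_3=-4]  = -18

-18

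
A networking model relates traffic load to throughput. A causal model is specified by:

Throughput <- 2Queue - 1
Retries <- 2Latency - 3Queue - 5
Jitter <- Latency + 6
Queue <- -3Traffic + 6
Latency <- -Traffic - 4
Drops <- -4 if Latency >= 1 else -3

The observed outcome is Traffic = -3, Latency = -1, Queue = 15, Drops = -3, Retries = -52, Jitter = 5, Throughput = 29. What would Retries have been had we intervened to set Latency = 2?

-46

do(Latency=2) replaces the equation Latency <- -Traffic - 4 with the constant Latency = 2.
Queue = -3Traffic + 6  [with Traffic=-3]  = 15
Retries = 2Latency - 3Queue - 5  [with Latency=2, Queue=15]  = -46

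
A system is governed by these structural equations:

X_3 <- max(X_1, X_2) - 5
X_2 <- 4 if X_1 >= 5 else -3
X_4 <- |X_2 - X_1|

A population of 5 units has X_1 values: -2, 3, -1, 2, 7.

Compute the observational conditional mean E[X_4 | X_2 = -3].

3.5

E[X_4|X_2=-3] averages over only the 4 units with X_2=-3 (X_1 = -2, 3, -1, 2): X_4 = 1, 6, 2, 5, mean 3.5.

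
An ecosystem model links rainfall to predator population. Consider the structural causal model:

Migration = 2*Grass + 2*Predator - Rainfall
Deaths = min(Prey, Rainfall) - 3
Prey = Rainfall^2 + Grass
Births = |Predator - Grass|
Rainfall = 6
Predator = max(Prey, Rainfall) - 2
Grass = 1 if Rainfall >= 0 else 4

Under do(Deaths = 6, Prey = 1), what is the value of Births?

Under do(Deaths = 6, Prey = 1), each intervened variable's structural equation is replaced by its fixed value.
Grass = 1 if Rainfall >= 0 else 4  [with Rainfall=6]  = 1
Predator = max(Prey, Rainfall) - 2  [with Prey=1, Rainfall=6]  = 4
Births = |Predator - Grass|  [with Predator=4, Grass=1]  = 3

3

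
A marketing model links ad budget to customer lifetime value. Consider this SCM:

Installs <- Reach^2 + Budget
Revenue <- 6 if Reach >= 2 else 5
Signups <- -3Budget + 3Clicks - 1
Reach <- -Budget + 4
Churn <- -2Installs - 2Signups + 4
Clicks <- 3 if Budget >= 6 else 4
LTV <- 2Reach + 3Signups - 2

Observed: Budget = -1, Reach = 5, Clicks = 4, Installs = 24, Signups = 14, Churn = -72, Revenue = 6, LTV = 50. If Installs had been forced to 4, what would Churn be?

-32

Under do(Installs=4), the mechanism Installs <- Reach^2 + Budget is discarded; Installs is fixed at 4.
Clicks = 3 if Budget >= 6 else 4  [with Budget=-1]  = 4
Signups = -3Budget + 3Clicks - 1  [with Budget=-1, Clicks=4]  = 14
Churn = -2Installs - 2Signups + 4  [with Installs=4, Signups=14]  = -32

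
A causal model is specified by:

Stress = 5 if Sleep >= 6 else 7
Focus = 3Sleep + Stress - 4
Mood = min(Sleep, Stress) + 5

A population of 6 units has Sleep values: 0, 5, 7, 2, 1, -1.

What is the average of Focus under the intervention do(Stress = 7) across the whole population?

10

Under do(Stress=7), Stress's equation is replaced by Stress=7 for every unit. Per-unit Focus: 3, 18, 24, 9, 6, 0. Mean = 10.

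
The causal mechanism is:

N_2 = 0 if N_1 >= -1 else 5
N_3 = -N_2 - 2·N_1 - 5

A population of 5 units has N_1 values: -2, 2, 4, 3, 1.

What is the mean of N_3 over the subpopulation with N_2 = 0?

-10

Conditioning on N_2=0 selects the 4 unit(s) with N_1 ∈ {2, 4, 3, 1}. Their N_3 values: -9, -13, -11, -7. Mean = -10.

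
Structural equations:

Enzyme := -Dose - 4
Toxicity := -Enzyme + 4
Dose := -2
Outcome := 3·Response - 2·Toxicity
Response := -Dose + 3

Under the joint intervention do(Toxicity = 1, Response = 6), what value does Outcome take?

16

The joint intervention fixes Toxicity = 1, Response = 6, removing each variable's own equation.
Outcome = 3·Response - 2·Toxicity  [with Response=6, Toxicity=1]  = 16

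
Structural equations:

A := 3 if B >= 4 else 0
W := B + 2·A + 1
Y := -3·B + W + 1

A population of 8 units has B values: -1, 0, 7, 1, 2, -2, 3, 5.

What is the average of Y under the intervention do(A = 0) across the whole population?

-1.75

Every unit gets A=0 under the intervention. Y values become 4, 2, -12, 0, -2, 6, -4, -8; E[Y|do(A=0)] = -1.75.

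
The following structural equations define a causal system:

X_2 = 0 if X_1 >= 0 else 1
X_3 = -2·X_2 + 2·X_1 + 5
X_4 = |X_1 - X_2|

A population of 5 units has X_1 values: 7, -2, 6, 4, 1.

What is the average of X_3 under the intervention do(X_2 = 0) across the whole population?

The intervention sets X_2=0 in all 5 units regardless of X_1. Recomputing X_3 per unit gives 19, 1, 17, 13, 7; average 11.4.

11.4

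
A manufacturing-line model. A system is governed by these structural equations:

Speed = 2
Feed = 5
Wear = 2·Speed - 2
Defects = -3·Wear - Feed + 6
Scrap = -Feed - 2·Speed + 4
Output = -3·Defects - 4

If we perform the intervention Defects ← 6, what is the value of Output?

-22

Under do(Defects=6), the mechanism Defects = -3·Wear - Feed + 6 is discarded; Defects is fixed at 6.
Output = -3·Defects - 4  [with Defects=6]  = -22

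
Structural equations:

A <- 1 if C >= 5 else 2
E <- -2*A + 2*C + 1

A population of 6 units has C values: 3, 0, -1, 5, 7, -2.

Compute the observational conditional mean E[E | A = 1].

E[E|A=1] averages over only the 2 units with A=1 (C = 5, 7): E = 9, 13, mean 11.

11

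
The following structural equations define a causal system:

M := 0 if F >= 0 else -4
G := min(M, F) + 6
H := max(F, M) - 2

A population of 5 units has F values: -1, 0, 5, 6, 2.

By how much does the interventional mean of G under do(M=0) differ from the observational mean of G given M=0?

The intervention sets M=0 in all 5 units regardless of F. Recomputing G per unit gives 5, 6, 6, 6, 6; average 5.8.
Observing M=0 restricts to units where M's equation naturally yields 0: F ∈ {0, 5, 6, 2}. In that subpopulation G = 6, 6, 6, 6, mean 6.
Difference = 5.8 − 6 = -0.2.

-0.2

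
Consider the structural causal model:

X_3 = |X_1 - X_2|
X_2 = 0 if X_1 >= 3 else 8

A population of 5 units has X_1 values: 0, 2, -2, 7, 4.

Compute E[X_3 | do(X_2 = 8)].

5.8

do(X_2=8) breaks X_2's dependence on X_1. With X_2=8 fixed, X_3 across the units is 8, 6, 10, 1, 4, mean 5.8.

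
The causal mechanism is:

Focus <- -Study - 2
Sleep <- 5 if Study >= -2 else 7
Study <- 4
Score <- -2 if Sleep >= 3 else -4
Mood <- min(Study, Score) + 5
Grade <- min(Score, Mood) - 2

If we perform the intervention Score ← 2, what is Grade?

Under do(Score=2), the mechanism Score <- -2 if Sleep >= 3 else -4 is discarded; Score is fixed at 2.
Mood = min(Study, Score) + 5  [with Study=4, Score=2]  = 7
Grade = min(Score, Mood) - 2  [with Score=2, Mood=7]  = 0

0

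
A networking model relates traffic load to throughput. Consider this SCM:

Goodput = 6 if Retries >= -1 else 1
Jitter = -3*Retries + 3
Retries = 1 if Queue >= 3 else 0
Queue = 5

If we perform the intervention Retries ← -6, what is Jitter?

The intervention breaks the incoming arrows to Retries: Retries = 1 if Queue >= 3 else 0 no longer applies, and Retries = -6.
Jitter = -3*Retries + 3  [with Retries=-6]  = 21

21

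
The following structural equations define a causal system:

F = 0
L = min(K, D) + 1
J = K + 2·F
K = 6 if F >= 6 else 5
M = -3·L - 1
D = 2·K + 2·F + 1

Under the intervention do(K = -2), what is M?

5

Under do(K=-2), the mechanism K = 6 if F >= 6 else 5 is discarded; K is fixed at -2.
D = 2·K + 2·F + 1  [with K=-2, F=0]  = -3
L = min(K, D) + 1  [with K=-2, D=-3]  = -2
M = -3·L - 1  [with L=-2]  = 5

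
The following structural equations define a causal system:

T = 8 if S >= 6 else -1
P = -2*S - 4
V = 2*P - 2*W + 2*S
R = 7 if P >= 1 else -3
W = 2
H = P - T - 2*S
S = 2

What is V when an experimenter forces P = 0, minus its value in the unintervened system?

The intervention breaks the incoming arrows to P: P = -2*S - 4 no longer applies, and P = 0.
V = 2*P - 2*W + 2*S  [with P=0, W=2, S=2]  = 0
Without intervention: P = -2*S - 4  [with S=2]  = -8; V = 2*P - 2*W + 2*S  [with P=-8, W=2, S=2]  = -16.
Change = 0 − (-16) = 16.

16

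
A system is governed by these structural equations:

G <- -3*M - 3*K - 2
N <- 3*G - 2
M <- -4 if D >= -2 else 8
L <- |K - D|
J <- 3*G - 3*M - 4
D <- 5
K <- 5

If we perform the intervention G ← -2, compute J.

Under do(G=-2), the mechanism G <- -3*M - 3*K - 2 is discarded; G is fixed at -2.
M = -4 if D >= -2 else 8  [with D=5]  = -4
J = 3*G - 3*M - 4  [with G=-2, M=-4]  = 2

2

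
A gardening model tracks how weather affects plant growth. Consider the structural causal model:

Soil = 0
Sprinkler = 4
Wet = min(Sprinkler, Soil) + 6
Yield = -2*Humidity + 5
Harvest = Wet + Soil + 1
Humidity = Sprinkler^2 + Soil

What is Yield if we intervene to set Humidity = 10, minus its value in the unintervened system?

Intervening sets Humidity = 10 and removes its equation (Humidity = Sprinkler^2 + Soil).
Yield = -2*Humidity + 5  [with Humidity=10]  = -15
Without intervention: Humidity = Sprinkler^2 + Soil  [with Sprinkler=4, Soil=0]  = 16; Yield = -2*Humidity + 5  [with Humidity=16]  = -27.
Change = -15 − (-27) = 12.

12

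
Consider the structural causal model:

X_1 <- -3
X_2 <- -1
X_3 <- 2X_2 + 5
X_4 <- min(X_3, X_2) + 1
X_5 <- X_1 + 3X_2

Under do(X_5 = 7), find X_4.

0

The intervention breaks the incoming arrows to X_5: X_5 <- X_1 + 3X_2 no longer applies, and X_5 = 7.
Since X_4 is not a descendant of the intervened variable, it is unaffected.
X_3 = 2X_2 + 5  [with X_2=-1]  = 3
X_4 = min(X_3, X_2) + 1  [with X_3=3, X_2=-1]  = 0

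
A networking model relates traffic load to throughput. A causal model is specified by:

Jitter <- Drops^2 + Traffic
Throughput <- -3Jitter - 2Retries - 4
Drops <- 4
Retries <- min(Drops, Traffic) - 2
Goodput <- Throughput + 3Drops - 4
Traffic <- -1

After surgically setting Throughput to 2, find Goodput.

The intervention breaks the incoming arrows to Throughput: Throughput <- -3Jitter - 2Retries - 4 no longer applies, and Throughput = 2.
Goodput = Throughput + 3Drops - 4  [with Throughput=2, Drops=4]  = 10

10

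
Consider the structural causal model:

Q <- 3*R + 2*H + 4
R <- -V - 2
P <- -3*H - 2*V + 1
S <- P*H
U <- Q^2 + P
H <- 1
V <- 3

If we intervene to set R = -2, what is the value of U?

-8

Under do(R=-2), the mechanism R <- -V - 2 is discarded; R is fixed at -2.
P = -3*H - 2*V + 1  [with H=1, V=3]  = -8
Q = 3*R + 2*H + 4  [with R=-2, H=1]  = 0
U = Q^2 + P  [with Q=0, P=-8]  = -8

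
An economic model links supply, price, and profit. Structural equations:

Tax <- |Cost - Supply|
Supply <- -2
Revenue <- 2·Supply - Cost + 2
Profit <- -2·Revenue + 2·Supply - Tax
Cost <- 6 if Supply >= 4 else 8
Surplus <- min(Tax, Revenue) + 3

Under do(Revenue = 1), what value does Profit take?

-16

do(Revenue=1) replaces the equation Revenue <- 2·Supply - Cost + 2 with the constant Revenue = 1.
Cost = 6 if Supply >= 4 else 8  [with Supply=-2]  = 8
Tax = |Cost - Supply|  [with Cost=8, Supply=-2]  = 10
Profit = -2·Revenue + 2·Supply - Tax  [with Revenue=1, Supply=-2, Tax=10]  = -16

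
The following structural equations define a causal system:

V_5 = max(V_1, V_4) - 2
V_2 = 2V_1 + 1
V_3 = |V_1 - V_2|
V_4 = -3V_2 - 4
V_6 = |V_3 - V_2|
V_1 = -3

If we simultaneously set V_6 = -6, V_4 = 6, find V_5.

Setting V_6 = -6, V_4 = 6 by intervention discards those variables' equations.
V_5 = max(V_1, V_4) - 2  [with V_1=-3, V_4=6]  = 4

4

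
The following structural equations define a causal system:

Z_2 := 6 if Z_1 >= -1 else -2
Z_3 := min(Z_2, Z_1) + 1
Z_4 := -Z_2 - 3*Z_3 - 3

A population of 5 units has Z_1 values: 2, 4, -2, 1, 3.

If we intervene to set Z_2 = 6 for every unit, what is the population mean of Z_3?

Every unit gets Z_2=6 under the intervention. Z_3 values become 3, 5, -1, 2, 4; E[Z_3|do(Z_2=6)] = 2.6.

2.6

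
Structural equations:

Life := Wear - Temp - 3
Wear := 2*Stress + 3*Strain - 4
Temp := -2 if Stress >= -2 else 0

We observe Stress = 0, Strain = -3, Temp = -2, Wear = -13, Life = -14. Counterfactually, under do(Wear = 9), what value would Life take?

Intervening sets Wear = 9 and removes its equation (Wear := 2*Stress + 3*Strain - 4).
Temp = -2 if Stress >= -2 else 0  [with Stress=0]  = -2
Life = Wear - Temp - 3  [with Wear=9, Temp=-2]  = 8

8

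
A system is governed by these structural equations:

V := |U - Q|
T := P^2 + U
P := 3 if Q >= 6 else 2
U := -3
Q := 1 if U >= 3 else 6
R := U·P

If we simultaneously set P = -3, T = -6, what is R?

The joint intervention fixes P = -3, T = -6, removing each variable's own equation.
R = U·P  [with U=-3, P=-3]  = 9

9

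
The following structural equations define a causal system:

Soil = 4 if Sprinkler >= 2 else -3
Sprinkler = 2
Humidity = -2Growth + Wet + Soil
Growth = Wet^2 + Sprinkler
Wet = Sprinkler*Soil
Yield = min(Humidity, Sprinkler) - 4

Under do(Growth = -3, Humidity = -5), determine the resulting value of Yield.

-9

The joint intervention fixes Growth = -3, Humidity = -5, removing each variable's own equation.
Yield = min(Humidity, Sprinkler) - 4  [with Humidity=-5, Sprinkler=2]  = -9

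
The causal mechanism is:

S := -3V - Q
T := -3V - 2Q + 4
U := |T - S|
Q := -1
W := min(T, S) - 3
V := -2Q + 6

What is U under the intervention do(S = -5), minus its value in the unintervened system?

Under do(S=-5), the mechanism S := -3V - Q is discarded; S is fixed at -5.
V = -2Q + 6  [with Q=-1]  = 8
T = -3V - 2Q + 4  [with V=8, Q=-1]  = -18
U = |T - S|  [with T=-18, S=-5]  = 13
Without intervention: V = -2Q + 6  [with Q=-1]  = 8; T = -3V - 2Q + 4  [with V=8, Q=-1]  = -18; S = -3V - Q  [with V=8, Q=-1]  = -23; U = |T - S|  [with T=-18, S=-23]  = 5.
Change = 13 − 5 = 8.

8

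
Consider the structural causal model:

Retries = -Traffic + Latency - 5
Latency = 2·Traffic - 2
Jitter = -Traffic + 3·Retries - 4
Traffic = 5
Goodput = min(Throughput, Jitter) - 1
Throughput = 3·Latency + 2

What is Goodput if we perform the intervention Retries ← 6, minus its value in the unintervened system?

The intervention breaks the incoming arrows to Retries: Retries = -Traffic + Latency - 5 no longer applies, and Retries = 6.
Latency = 2·Traffic - 2  [with Traffic=5]  = 8
Jitter = -Traffic + 3·Retries - 4  [with Traffic=5, Retries=6]  = 9
Throughput = 3·Latency + 2  [with Latency=8]  = 26
Goodput = min(Throughput, Jitter) - 1  [with Throughput=26, Jitter=9]  = 8
Without intervention: Latency = 2·Traffic - 2  [with Traffic=5]  = 8; Retries = -Traffic + Latency - 5  [with Traffic=5, Latency=8]  = -2; Jitter = -Traffic + 3·Retries - 4  [with Traffic=5, Retries=-2]  = -15; Throughput = 3·Latency + 2  [with Latency=8]  = 26; Goodput = min(Throughput, Jitter) - 1  [with Throughput=26, Jitter=-15]  = -16.
Change = 8 − (-16) = 24.

24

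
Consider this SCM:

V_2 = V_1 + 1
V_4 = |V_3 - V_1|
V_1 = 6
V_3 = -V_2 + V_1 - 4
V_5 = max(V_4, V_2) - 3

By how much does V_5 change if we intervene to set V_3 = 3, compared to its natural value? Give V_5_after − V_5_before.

do(V_3=3) replaces the equation V_3 = -V_2 + V_1 - 4 with the constant V_3 = 3.
V_2 = V_1 + 1  [with V_1=6]  = 7
V_4 = |V_3 - V_1|  [with V_3=3, V_1=6]  = 3
V_5 = max(V_4, V_2) - 3  [with V_4=3, V_2=7]  = 4
Without intervention: V_2 = V_1 + 1  [with V_1=6]  = 7; V_3 = -V_2 + V_1 - 4  [with V_2=7, V_1=6]  = -5; V_4 = |V_3 - V_1|  [with V_3=-5, V_1=6]  = 11; V_5 = max(V_4, V_2) - 3  [with V_4=11, V_2=7]  = 8.
Change = 4 − 8 = -4.

-4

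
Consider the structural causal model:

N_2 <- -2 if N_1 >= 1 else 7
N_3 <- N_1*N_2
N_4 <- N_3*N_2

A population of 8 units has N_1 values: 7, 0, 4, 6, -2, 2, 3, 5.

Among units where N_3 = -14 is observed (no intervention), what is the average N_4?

Observing N_3=-14 restricts to units where N_3's equation naturally yields -14: N_1 ∈ {7, -2}. In that subpopulation N_4 = 28, -98, mean -35.

-35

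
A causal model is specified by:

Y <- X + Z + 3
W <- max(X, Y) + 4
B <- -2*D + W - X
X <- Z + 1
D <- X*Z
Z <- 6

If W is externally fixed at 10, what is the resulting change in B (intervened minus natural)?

The intervention breaks the incoming arrows to W: W <- max(X, Y) + 4 no longer applies, and W = 10.
X = Z + 1  [with Z=6]  = 7
D = X*Z  [with X=7, Z=6]  = 42
B = -2*D + W - X  [with D=42, W=10, X=7]  = -81
Without intervention: X = Z + 1  [with Z=6]  = 7; Y = X + Z + 3  [with X=7, Z=6]  = 16; D = X*Z  [with X=7, Z=6]  = 42; W = max(X, Y) + 4  [with X=7, Y=16]  = 20; B = -2*D + W - X  [with D=42, W=20, X=7]  = -71.
Change = -81 − (-71) = -10.

-10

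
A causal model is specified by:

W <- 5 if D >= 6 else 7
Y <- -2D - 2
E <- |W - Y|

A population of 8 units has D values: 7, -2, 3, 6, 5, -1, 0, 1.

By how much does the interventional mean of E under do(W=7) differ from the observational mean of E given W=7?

Every unit gets W=7 under the intervention. E values become 23, 5, 15, 21, 19, 7, 9, 11; E[E|do(W=7)] = 13.75.
Observing W=7 restricts to units where W's equation naturally yields 7: D ∈ {-2, 3, 5, -1, 0, 1}. In that subpopulation E = 5, 15, 19, 7, 9, 11, mean 11.
Difference = 13.75 − 11 = 2.75.

2.75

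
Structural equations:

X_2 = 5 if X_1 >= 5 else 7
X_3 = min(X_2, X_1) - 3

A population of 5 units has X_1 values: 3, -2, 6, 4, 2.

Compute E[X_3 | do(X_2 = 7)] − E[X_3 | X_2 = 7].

Every unit gets X_2=7 under the intervention. X_3 values become 0, -5, 3, 1, -1; E[X_3|do(X_2=7)] = -0.4.
E[X_3|X_2=7] averages over only the 4 units with X_2=7 (X_1 = 3, -2, 4, 2): X_3 = 0, -5, 1, -1, mean -1.25.
Difference = -0.4 − (-1.25) = 0.85.

0.85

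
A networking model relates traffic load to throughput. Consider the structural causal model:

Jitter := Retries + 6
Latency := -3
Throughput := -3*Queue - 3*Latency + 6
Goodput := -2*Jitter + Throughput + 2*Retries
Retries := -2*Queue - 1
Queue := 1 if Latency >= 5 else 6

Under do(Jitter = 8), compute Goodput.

-45

Under do(Jitter=8), the mechanism Jitter := Retries + 6 is discarded; Jitter is fixed at 8.
Queue = 1 if Latency >= 5 else 6  [with Latency=-3]  = 6
Retries = -2*Queue - 1  [with Queue=6]  = -13
Throughput = -3*Queue - 3*Latency + 6  [with Queue=6, Latency=-3]  = -3
Goodput = -2*Jitter + Throughput + 2*Retries  [with Jitter=8, Throughput=-3, Retries=-13]  = -45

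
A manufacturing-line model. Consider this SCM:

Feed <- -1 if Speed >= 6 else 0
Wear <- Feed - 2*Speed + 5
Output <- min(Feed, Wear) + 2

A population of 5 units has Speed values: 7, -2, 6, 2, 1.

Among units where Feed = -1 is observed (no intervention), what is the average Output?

Conditioning on Feed=-1 selects the 2 unit(s) with Speed ∈ {7, 6}. Their Output values: -8, -6. Mean = -7.

-7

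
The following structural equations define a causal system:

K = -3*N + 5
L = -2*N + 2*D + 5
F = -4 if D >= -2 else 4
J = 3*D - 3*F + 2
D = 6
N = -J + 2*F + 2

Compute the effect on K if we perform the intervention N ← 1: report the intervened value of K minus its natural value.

Intervening sets N = 1 and removes its equation (N = -J + 2*F + 2).
K = -3*N + 5  [with N=1]  = 2
Without intervention: F = -4 if D >= -2 else 4  [with D=6]  = -4; J = 3*D - 3*F + 2  [with D=6, F=-4]  = 32; N = -J + 2*F + 2  [with J=32, F=-4]  = -38; K = -3*N + 5  [with N=-38]  = 119.
Change = 2 − 119 = -117.

-117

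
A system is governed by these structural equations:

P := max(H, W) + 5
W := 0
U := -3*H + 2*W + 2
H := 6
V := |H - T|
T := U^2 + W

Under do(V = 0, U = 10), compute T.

Under do(V = 0, U = 10), each intervened variable's structural equation is replaced by its fixed value.
T = U^2 + W  [with U=10, W=0]  = 100

100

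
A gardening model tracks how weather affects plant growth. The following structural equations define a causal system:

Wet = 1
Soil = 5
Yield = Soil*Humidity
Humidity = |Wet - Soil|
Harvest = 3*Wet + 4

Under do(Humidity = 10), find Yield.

50

The intervention breaks the incoming arrows to Humidity: Humidity = |Wet - Soil| no longer applies, and Humidity = 10.
Yield = Soil*Humidity  [with Soil=5, Humidity=10]  = 50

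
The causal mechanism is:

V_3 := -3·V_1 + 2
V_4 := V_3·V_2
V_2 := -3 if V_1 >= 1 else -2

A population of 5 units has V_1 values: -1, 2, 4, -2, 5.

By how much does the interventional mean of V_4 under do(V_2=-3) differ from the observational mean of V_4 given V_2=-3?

-18.6

do(V_2=-3) breaks V_2's dependence on V_1. With V_2=-3 fixed, V_4 across the units is -15, 12, 30, -24, 39, mean 8.4.
Conditioning on V_2=-3 selects the 3 unit(s) with V_1 ∈ {2, 4, 5}. Their V_4 values: 12, 30, 39. Mean = 27.
Difference = 8.4 − 27 = -18.6.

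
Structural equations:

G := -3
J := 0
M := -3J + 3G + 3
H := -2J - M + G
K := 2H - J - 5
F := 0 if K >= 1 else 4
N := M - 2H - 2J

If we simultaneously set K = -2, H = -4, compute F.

4

Setting K = -2, H = -4 by intervention discards those variables' equations.
F = 0 if K >= 1 else 4  [with K=-2]  = 4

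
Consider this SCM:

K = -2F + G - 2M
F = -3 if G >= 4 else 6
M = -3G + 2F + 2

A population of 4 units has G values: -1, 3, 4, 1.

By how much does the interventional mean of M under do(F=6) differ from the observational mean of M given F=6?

Every unit gets F=6 under the intervention. M values become 17, 5, 2, 11; E[M|do(F=6)] = 8.75.
Conditioning on F=6 selects the 3 unit(s) with G ∈ {-1, 3, 1}. Their M values: 17, 5, 11. Mean = 11.
Difference = 8.75 − 11 = -2.25.

-2.25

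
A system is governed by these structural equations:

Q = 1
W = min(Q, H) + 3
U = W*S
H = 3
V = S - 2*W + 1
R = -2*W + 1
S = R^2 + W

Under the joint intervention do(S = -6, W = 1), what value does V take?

The joint intervention fixes S = -6, W = 1, removing each variable's own equation.
V = S - 2*W + 1  [with S=-6, W=1]  = -7

-7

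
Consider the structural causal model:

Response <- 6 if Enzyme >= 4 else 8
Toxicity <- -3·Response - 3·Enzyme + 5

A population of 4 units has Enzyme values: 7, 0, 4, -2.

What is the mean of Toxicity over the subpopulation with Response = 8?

-16

Conditioning on Response=8 selects the 2 unit(s) with Enzyme ∈ {0, -2}. Their Toxicity values: -19, -13. Mean = -16.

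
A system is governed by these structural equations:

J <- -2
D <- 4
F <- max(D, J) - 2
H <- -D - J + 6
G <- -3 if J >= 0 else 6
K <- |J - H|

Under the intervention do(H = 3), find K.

5

Under do(H=3), the mechanism H <- -D - J + 6 is discarded; H is fixed at 3.
K = |J - H|  [with J=-2, H=3]  = 5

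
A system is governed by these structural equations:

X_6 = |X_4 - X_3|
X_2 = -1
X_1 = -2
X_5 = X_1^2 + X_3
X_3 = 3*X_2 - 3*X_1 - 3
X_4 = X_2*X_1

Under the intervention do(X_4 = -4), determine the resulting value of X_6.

Under do(X_4=-4), the mechanism X_4 = X_2*X_1 is discarded; X_4 is fixed at -4.
X_3 = 3*X_2 - 3*X_1 - 3  [with X_2=-1, X_1=-2]  = 0
X_6 = |X_4 - X_3|  [with X_4=-4, X_3=0]  = 4

4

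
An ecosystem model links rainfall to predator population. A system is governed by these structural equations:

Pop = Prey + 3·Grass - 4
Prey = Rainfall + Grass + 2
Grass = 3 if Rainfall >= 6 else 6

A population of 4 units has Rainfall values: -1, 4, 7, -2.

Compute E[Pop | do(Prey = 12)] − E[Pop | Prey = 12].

do(Prey=12) breaks Prey's dependence on Rainfall. With Prey=12 fixed, Pop across the units is 26, 26, 17, 26, mean 23.75.
E[Pop|Prey=12] averages over only the 2 units with Prey=12 (Rainfall = 4, 7): Pop = 26, 17, mean 21.5.
Difference = 23.75 − 21.5 = 2.25.

2.25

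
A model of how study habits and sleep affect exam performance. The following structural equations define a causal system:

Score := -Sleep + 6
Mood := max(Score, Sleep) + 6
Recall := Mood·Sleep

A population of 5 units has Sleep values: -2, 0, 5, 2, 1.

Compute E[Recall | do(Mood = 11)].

13.2

The intervention sets Mood=11 in all 5 units regardless of Sleep. Recomputing Recall per unit gives -22, 0, 55, 22, 11; average 13.2.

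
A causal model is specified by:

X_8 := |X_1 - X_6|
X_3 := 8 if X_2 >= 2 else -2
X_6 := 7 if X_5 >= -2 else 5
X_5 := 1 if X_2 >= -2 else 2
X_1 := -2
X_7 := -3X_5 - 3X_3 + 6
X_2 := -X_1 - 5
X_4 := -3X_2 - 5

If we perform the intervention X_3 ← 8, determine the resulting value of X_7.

The intervention breaks the incoming arrows to X_3: X_3 := 8 if X_2 >= 2 else -2 no longer applies, and X_3 = 8.
X_2 = -X_1 - 5  [with X_1=-2]  = -3
X_5 = 1 if X_2 >= -2 else 2  [with X_2=-3]  = 2
X_7 = -3X_5 - 3X_3 + 6  [with X_5=2, X_3=8]  = -24

-24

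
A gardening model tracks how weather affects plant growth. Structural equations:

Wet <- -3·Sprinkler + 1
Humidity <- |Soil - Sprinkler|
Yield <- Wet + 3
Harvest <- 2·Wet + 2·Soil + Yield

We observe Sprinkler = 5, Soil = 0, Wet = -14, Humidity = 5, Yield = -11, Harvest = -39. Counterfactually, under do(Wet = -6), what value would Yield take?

do(Wet=-6) replaces the equation Wet <- -3·Sprinkler + 1 with the constant Wet = -6.
Yield = Wet + 3  [with Wet=-6]  = -3

-3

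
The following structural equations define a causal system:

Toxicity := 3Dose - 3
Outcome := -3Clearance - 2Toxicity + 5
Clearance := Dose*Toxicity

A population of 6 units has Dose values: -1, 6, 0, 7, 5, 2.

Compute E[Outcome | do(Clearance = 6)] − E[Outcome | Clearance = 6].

-16

Every unit gets Clearance=6 under the intervention. Outcome values become -1, -43, -7, -49, -37, -19; E[Outcome|do(Clearance=6)] = -26.
Conditioning on Clearance=6 selects the 2 unit(s) with Dose ∈ {-1, 2}. Their Outcome values: -1, -19. Mean = -10.
Difference = -26 − (-10) = -16.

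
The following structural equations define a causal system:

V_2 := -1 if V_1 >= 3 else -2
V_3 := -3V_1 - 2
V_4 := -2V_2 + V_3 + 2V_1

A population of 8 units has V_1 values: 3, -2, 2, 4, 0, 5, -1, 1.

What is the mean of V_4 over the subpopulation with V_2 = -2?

2

E[V_4|V_2=-2] averages over only the 5 units with V_2=-2 (V_1 = -2, 2, 0, -1, 1): V_4 = 4, 0, 2, 3, 1, mean 2.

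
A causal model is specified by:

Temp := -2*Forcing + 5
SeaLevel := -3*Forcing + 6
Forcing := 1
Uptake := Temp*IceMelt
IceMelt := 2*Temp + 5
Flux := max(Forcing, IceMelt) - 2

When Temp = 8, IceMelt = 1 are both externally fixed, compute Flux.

Under do(Temp = 8, IceMelt = 1), each intervened variable's structural equation is replaced by its fixed value.
Flux = max(Forcing, IceMelt) - 2  [with Forcing=1, IceMelt=1]  = -1

-1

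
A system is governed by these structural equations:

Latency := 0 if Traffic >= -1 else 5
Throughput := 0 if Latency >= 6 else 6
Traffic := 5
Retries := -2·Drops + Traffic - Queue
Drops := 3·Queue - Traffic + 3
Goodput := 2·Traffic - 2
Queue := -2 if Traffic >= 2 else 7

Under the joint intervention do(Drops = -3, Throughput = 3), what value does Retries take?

Setting Drops = -3, Throughput = 3 by intervention discards those variables' equations.
Queue = -2 if Traffic >= 2 else 7  [with Traffic=5]  = -2
Retries = -2·Drops + Traffic - Queue  [with Drops=-3, Traffic=5, Queue=-2]  = 13

13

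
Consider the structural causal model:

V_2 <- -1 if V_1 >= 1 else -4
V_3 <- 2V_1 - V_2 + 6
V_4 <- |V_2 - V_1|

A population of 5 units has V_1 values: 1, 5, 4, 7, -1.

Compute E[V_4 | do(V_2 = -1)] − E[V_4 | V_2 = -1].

do(V_2=-1) breaks V_2's dependence on V_1. With V_2=-1 fixed, V_4 across the units is 2, 6, 5, 8, 0, mean 4.2.
Observing V_2=-1 restricts to units where V_2's equation naturally yields -1: V_1 ∈ {1, 5, 4, 7}. In that subpopulation V_4 = 2, 6, 5, 8, mean 5.25.
Difference = 4.2 − 5.25 = -1.05.

-1.05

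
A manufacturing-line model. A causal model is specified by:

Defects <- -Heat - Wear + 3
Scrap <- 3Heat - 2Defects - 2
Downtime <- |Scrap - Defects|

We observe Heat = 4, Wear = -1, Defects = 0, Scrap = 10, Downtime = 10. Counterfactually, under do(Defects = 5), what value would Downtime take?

5

do(Defects=5) replaces the equation Defects <- -Heat - Wear + 3 with the constant Defects = 5.
Scrap = 3Heat - 2Defects - 2  [with Heat=4, Defects=5]  = 0
Downtime = |Scrap - Defects|  [with Scrap=0, Defects=5]  = 5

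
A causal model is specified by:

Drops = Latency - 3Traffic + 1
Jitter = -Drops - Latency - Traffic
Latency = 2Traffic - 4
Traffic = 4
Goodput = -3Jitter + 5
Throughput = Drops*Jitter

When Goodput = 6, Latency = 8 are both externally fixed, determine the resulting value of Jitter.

-9

Under do(Goodput = 6, Latency = 8), each intervened variable's structural equation is replaced by its fixed value.
Drops = Latency - 3Traffic + 1  [with Latency=8, Traffic=4]  = -3
Jitter = -Drops - Latency - Traffic  [with Drops=-3, Latency=8, Traffic=4]  = -9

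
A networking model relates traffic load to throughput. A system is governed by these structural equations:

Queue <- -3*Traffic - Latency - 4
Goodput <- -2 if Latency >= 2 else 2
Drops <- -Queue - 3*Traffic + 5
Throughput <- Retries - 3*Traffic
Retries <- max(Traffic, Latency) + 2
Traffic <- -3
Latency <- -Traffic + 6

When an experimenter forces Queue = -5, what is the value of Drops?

19

The intervention breaks the incoming arrows to Queue: Queue <- -3*Traffic - Latency - 4 no longer applies, and Queue = -5.
Drops = -Queue - 3*Traffic + 5  [with Queue=-5, Traffic=-3]  = 19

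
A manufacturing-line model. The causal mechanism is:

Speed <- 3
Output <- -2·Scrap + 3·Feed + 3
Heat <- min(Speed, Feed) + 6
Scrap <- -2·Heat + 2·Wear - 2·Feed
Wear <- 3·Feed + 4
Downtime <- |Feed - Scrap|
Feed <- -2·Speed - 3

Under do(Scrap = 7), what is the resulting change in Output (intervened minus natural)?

The intervention breaks the incoming arrows to Scrap: Scrap <- -2·Heat + 2·Wear - 2·Feed no longer applies, and Scrap = 7.
Feed = -2·Speed - 3  [with Speed=3]  = -9
Output = -2·Scrap + 3·Feed + 3  [with Scrap=7, Feed=-9]  = -38
Without intervention: Feed = -2·Speed - 3  [with Speed=3]  = -9; Heat = min(Speed, Feed) + 6  [with Speed=3, Feed=-9]  = -3; Wear = 3·Feed + 4  [with Feed=-9]  = -23; Scrap = -2·Heat + 2·Wear - 2·Feed  [with Heat=-3, Wear=-23, Feed=-9]  = -22; Output = -2·Scrap + 3·Feed + 3  [with Scrap=-22, Feed=-9]  = 20.
Change = -38 − 20 = -58.

-58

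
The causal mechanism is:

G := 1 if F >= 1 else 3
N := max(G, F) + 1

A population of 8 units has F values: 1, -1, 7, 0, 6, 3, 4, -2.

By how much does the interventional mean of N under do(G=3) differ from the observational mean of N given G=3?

do(G=3) breaks G's dependence on F. With G=3 fixed, N across the units is 4, 4, 8, 4, 7, 4, 5, 4, mean 5.
Conditioning on G=3 selects the 3 unit(s) with F ∈ {-1, 0, -2}. Their N values: 4, 4, 4. Mean = 4.
Difference = 5 − 4 = 1.

1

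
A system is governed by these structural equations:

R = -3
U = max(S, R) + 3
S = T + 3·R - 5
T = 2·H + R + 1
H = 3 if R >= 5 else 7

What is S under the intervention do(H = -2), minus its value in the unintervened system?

Under do(H=-2), the mechanism H = 3 if R >= 5 else 7 is discarded; H is fixed at -2.
T = 2·H + R + 1  [with H=-2, R=-3]  = -6
S = T + 3·R - 5  [with T=-6, R=-3]  = -20
Without intervention: H = 3 if R >= 5 else 7  [with R=-3]  = 7; T = 2·H + R + 1  [with H=7, R=-3]  = 12; S = T + 3·R - 5  [with T=12, R=-3]  = -2.
Change = -20 − (-2) = -18.

-18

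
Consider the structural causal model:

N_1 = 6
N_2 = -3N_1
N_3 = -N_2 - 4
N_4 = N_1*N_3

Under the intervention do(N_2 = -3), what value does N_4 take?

Under do(N_2=-3), the mechanism N_2 = -3N_1 is discarded; N_2 is fixed at -3.
N_3 = -N_2 - 4  [with N_2=-3]  = -1
N_4 = N_1*N_3  [with N_1=6, N_3=-1]  = -6

-6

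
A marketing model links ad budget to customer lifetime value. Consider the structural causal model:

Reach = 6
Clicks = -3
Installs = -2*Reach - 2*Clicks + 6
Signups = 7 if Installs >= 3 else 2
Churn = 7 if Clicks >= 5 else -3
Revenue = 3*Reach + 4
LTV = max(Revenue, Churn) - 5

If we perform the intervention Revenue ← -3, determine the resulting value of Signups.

2

do(Revenue=-3) replaces the equation Revenue = 3*Reach + 4 with the constant Revenue = -3.
No directed path runs from Revenue to Signups, so Signups keeps its natural value.
Installs = -2*Reach - 2*Clicks + 6  [with Reach=6, Clicks=-3]  = 0
Signups = 7 if Installs >= 3 else 2  [with Installs=0]  = 2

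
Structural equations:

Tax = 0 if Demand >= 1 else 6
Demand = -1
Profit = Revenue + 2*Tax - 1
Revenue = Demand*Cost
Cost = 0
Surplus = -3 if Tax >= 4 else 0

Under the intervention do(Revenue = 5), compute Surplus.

-3

The intervention breaks the incoming arrows to Revenue: Revenue = Demand*Cost no longer applies, and Revenue = 5.
No directed path runs from Revenue to Surplus, so Surplus keeps its natural value.
Tax = 0 if Demand >= 1 else 6  [with Demand=-1]  = 6
Surplus = -3 if Tax >= 4 else 0  [with Tax=6]  = -3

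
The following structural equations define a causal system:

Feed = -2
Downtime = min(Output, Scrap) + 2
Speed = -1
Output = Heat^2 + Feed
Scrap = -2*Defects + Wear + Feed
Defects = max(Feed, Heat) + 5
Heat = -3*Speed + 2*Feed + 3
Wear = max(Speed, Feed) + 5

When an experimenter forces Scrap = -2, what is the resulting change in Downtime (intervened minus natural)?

10

Intervening sets Scrap = -2 and removes its equation (Scrap = -2*Defects + Wear + Feed).
Heat = -3*Speed + 2*Feed + 3  [with Speed=-1, Feed=-2]  = 2
Output = Heat^2 + Feed  [with Heat=2, Feed=-2]  = 2
Downtime = min(Output, Scrap) + 2  [with Output=2, Scrap=-2]  = 0
Without intervention: Heat = -3*Speed + 2*Feed + 3  [with Speed=-1, Feed=-2]  = 2; Wear = max(Speed, Feed) + 5  [with Speed=-1, Feed=-2]  = 4; Defects = max(Feed, Heat) + 5  [with Feed=-2, Heat=2]  = 7; Scrap = -2*Defects + Wear + Feed  [with Defects=7, Wear=4, Feed=-2]  = -12; Output = Heat^2 + Feed  [with Heat=2, Feed=-2]  = 2; Downtime = min(Output, Scrap) + 2  [with Output=2, Scrap=-12]  = -10.
Change = 0 − (-10) = 10.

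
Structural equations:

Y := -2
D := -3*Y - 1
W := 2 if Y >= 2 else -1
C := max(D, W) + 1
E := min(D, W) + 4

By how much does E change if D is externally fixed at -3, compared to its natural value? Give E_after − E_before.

do(D=-3) replaces the equation D := -3*Y - 1 with the constant D = -3.
W = 2 if Y >= 2 else -1  [with Y=-2]  = -1
E = min(D, W) + 4  [with D=-3, W=-1]  = 1
Without intervention: D = -3*Y - 1  [with Y=-2]  = 5; W = 2 if Y >= 2 else -1  [with Y=-2]  = -1; E = min(D, W) + 4  [with D=5, W=-1]  = 3.
Change = 1 − 3 = -2.

-2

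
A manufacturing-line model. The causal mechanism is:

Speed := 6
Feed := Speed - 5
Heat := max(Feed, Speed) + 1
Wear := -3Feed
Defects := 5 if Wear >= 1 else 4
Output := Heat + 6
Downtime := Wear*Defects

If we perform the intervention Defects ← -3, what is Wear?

The intervention breaks the incoming arrows to Defects: Defects := 5 if Wear >= 1 else 4 no longer applies, and Defects = -3.
Since Wear is not a descendant of the intervened variable, it is unaffected.
Feed = Speed - 5  [with Speed=6]  = 1
Wear = -3Feed  [with Feed=1]  = -3

-3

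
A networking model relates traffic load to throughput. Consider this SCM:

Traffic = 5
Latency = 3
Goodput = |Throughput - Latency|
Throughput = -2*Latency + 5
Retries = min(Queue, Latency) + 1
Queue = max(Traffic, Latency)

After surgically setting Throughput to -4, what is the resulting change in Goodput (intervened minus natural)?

The intervention breaks the incoming arrows to Throughput: Throughput = -2*Latency + 5 no longer applies, and Throughput = -4.
Goodput = |Throughput - Latency|  [with Throughput=-4, Latency=3]  = 7
Without intervention: Throughput = -2*Latency + 5  [with Latency=3]  = -1; Goodput = |Throughput - Latency|  [with Throughput=-1, Latency=3]  = 4.
Change = 7 − 4 = 3.

3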